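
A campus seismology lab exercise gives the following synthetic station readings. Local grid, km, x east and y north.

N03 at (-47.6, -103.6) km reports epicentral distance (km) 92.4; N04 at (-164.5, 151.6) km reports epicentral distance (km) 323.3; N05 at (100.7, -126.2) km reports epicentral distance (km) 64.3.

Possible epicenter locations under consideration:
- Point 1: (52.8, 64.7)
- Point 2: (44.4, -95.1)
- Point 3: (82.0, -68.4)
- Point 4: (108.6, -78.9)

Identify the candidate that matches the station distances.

Point 2

For each candidate, compare |candidate − station| to the reported distance:
Point 1: residuals N03 103.6, N04 89.3, N05 132.5 → max 132.5 km
Point 2: residuals N03 0.0, N04 0.0, N05 0.0 → max 0.0 km
Point 3: residuals N03 41.9, N04 7.1, N05 3.6 → max 41.9 km
Point 4: residuals N03 65.7, N04 34.1, N05 16.3 → max 65.7 km
Only Point 2 has all residuals ≈ 0.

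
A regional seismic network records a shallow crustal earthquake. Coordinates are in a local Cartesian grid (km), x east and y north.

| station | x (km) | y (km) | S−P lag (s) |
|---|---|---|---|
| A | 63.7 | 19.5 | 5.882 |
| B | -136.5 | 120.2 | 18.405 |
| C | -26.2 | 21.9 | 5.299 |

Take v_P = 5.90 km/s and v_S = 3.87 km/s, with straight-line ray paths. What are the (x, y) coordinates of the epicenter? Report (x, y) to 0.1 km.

13.0 km east, -23.0 km north

Distance from S−P lag: d = Δt · v_P v_S / (v_P − v_S) = Δt · (5.90·3.87)/(5.90−3.87) ≈ 11.2478·Δt.
So d_A = 66.16, d_B = 207.02, d_C = 59.60 km.
Circle about each station: (x − 63.7)² + (y − 19.5)² = 66.16²; (x + 136.5)² + (y − 120.2)² = 207.02²; (x + 26.2)² + (y − 21.9)² = 59.60².
Subtracting the A equation from the B and C equations removes the quadratic terms:
-400.4 x + 201.4 y = -9837.78
-179.8 x + 4.8 y = -2446.90
Solving the 2×2 system: x ≈ 13.0, y ≈ -23.0 km.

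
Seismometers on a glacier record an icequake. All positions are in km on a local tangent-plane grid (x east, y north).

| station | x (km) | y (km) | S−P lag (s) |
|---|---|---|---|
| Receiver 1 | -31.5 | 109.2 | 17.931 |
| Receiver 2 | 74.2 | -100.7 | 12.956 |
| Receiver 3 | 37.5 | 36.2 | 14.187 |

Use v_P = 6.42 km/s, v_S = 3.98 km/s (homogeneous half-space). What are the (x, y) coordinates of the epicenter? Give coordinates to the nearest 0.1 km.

-59.3 km east, -76.5 km north

Distance from S−P lag: d = Δt · v_P v_S / (v_P − v_S) = Δt · (6.42·3.98)/(6.42−3.98) ≈ 10.4720·Δt.
So d_Receiver 1 = 187.77, d_Receiver 2 = 135.67, d_Receiver 3 = 148.57 km.
Circle about each station: (x + 31.5)² + (y − 109.2)² = 187.77²; (x − 74.2)² + (y + 100.7)² = 135.67²; (x − 37.5)² + (y − 36.2)² = 148.57².
Subtracting pairs of circle equations eliminates x²+y² and gives linear equations (the radical axes):
211.4 x − 419.8 y = 19580.46
138.0 x − 146.0 y = 2984.33
Solving the 2×2 system: x ≈ -59.3, y ≈ -76.5 km.
Check against Receiver 1 (with the unrounded x, y): √((x + 31.5)²+(y − 109.2)²) = 187.79 ≈ 187.77 km. ✓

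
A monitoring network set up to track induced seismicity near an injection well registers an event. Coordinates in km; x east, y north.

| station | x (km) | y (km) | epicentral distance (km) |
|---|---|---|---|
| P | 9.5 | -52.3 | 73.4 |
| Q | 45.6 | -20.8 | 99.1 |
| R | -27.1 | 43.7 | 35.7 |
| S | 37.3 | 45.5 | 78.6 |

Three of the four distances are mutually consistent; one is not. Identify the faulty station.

Q

Solve using three stations at a time. Using P, R, S (subtract circle equations pairwise → linear system) gives (x, y) ≈ (-32.0, 8.3).
Distances from that point to each station vs reported:
  P: calculated 73.4 vs reported 73.4 → residual 0.0 km
  Q: calculated 82.8 vs reported 99.1 → residual 16.3 km
  R: calculated 35.7 vs reported 35.7 → residual 0.0 km
  S: calculated 78.6 vs reported 78.6 → residual 0.0 km
P, R, S are mutually consistent (residuals ≈ 0); Q is off by 16.3 km.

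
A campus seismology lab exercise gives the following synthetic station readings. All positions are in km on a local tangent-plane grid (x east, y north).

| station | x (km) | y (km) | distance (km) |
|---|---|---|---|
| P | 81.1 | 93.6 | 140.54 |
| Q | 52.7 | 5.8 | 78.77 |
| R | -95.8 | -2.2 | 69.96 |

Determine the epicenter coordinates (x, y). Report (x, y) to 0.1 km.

-26.0 km east, 2.6 km north

Circle about each station: (x − 81.1)² + (y − 93.6)² = 140.54²; (x − 52.7)² + (y − 5.8)² = 78.77²; (x + 95.8)² + (y + 2.2)² = 69.96².
Subtracting pairs of circle equations eliminates x²+y² and gives linear equations (the radical axes):
-56.8 x − 175.6 y = 1019.54
-353.8 x − 191.6 y = 8701.40
Solving the 2×2 system: x ≈ -26.0, y ≈ 2.6 km.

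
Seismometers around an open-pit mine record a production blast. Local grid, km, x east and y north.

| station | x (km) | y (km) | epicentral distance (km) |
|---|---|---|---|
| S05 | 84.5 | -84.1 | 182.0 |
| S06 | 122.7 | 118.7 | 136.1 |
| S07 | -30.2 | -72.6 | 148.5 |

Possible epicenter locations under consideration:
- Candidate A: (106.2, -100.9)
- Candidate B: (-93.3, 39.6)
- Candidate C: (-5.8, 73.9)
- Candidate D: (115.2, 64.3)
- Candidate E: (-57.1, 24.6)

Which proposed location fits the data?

For each candidate, compare |candidate − station| to the reported distance:
Candidate A: residuals S05 154.6, S06 84.1, S07 9.2 → max 154.6 km
Candidate B: residuals S05 34.6, S06 93.9, S07 19.8 → max 93.9 km
Candidate C: residuals S05 0.0, S06 0.0, S07 0.0 → max 0.0 km
Candidate D: residuals S05 30.5, S06 81.2, S07 51.2 → max 81.2 km
Candidate E: residuals S05 3.5, S06 66.8, S07 47.6 → max 66.8 km
Only Candidate C has all residuals ≈ 0.

Candidate C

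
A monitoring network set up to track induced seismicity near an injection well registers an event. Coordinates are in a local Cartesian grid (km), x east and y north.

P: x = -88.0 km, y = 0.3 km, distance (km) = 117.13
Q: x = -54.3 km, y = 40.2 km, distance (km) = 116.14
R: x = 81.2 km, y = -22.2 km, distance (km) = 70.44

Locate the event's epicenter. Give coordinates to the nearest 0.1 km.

Circle about each station: (x + 88.0)² + (y − 0.3)² = 117.13²; (x + 54.3)² + (y − 40.2)² = 116.14²; (x − 81.2)² + (y + 22.2)² = 70.44².
Subtracting pairs of circle equations eliminates x²+y² and gives linear equations (the radical axes):
67.4 x + 79.8 y = -2948.62
338.4 x − 45.0 y = 8099.83
Solving the 2×2 system: x ≈ 17.1, y ≈ -51.4 km.
Check against P (with the unrounded x, y): √((x + 88.0)²+(y − 0.3)²) = 117.13 ≈ 117.13 km. ✓

(17.1, -51.4)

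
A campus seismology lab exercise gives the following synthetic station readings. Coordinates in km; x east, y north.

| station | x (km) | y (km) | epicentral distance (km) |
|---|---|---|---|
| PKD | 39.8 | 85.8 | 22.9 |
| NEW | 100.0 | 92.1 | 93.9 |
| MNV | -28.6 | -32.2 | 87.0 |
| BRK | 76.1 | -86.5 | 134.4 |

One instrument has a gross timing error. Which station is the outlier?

Solve using three stations at a time. Using NEW, MNV, BRK (subtract circle equations pairwise → linear system) gives (x, y) ≈ (23.8, 37.3).
Distances from that point to each station vs reported:
  PKD: calculated 51.1 vs reported 22.9 → residual 28.2 km
  NEW: calculated 93.9 vs reported 93.9 → residual 0.0 km
  MNV: calculated 87.0 vs reported 87.0 → residual 0.0 km
  BRK: calculated 134.4 vs reported 134.4 → residual 0.0 km
NEW, MNV, BRK are mutually consistent (residuals ≈ 0); PKD is off by 28.2 km.

PKD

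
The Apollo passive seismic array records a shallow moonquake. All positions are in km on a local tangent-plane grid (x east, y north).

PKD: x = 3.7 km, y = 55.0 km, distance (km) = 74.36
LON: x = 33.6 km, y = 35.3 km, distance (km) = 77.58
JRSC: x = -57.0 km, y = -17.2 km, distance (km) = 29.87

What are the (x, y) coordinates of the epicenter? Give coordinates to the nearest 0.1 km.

Circle about each station: (x − 3.7)² + (y − 55.0)² = 74.36²; (x − 33.6)² + (y − 35.3)² = 77.58²; (x + 57.0)² + (y + 17.2)² = 29.87².
Subtracting the PKD equation from the LON and JRSC equations removes the quadratic terms:
59.8 x − 39.4 y = -1152.89
-121.4 x − 144.4 y = 5143.34
Solving the 2×2 system: x ≈ -27.5, y ≈ -12.5 km.

-27.5 km east, -12.5 km north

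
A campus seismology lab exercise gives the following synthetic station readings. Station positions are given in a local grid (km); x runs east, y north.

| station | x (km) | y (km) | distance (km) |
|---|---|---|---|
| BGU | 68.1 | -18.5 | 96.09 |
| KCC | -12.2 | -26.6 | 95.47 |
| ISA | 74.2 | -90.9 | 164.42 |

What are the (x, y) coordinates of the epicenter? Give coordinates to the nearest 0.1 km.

Circle about each station: (x − 68.1)² + (y + 18.5)² = 96.09²; (x + 12.2)² + (y + 26.6)² = 95.47²; (x − 74.2)² + (y + 90.9)² = 164.42².
Subtracting pairs of circle equations eliminates x²+y² and gives linear equations (the radical axes):
-160.6 x − 16.2 y = -4004.69
12.2 x − 144.8 y = -9012.06
Solving the 2×2 system: x ≈ 18.5, y ≈ 63.8 km.

(18.5, 63.8)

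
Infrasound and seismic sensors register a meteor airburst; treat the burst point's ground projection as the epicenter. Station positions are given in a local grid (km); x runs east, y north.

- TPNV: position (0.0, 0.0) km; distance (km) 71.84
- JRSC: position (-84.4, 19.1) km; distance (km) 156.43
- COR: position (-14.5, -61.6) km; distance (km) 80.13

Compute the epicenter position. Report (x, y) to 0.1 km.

x ≈ 61.7 km, y ≈ -36.8 km

Circle about each station: x² + y² = 71.84²; (x + 84.4)² + (y − 19.1)² = 156.43²; (x + 14.5)² + (y + 61.6)² = 80.13².
Subtracting the TPNV equation from the JRSC and COR equations removes the quadratic terms:
-168.8 x + 38.2 y = -11821.19
-29.0 x − 123.2 y = 2744.98
Solving the 2×2 system: x ≈ 61.7, y ≈ -36.8 km.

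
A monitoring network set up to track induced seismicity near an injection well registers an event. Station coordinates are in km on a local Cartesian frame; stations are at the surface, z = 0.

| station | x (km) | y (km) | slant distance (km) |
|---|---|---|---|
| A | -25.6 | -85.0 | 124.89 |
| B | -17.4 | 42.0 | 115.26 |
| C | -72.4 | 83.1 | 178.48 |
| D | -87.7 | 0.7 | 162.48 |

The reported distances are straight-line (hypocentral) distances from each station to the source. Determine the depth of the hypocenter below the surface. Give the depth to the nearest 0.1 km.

Each station gives a sphere (x−x_i)² + (y−y_i)² + z² = d_i² (stations at z=0).
Subtracting the A sphere from B and C: z² cancels, leaving linear equations in x and y:
16.4 x + 254.0 y = -3500.96
-93.6 x + 336.2 y = -11990.59
Solving: x ≈ 63.800, y ≈ -17.903 km (keep extra digits for the depth step; rounded: 63.8, -17.9).
Then from the A sphere: z² = 124.89² − (x + 25.6)² − (y + 85.0)² with x = 63.800, y = -17.903, so z ≈ 55.706 ≈ 55.7 km.
Check against D (with the unrounded solution): distance 162.49 ≈ 162.48 km. ✓

depth ≈ 55.7 km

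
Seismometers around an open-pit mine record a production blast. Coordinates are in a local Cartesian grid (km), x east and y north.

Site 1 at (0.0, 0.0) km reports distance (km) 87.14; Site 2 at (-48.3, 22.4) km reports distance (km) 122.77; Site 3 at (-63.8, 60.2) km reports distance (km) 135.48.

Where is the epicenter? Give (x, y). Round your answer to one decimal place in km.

x ≈ 71.3 km, y ≈ 50.1 km

Circle about each station: x² + y² = 87.14²; (x + 48.3)² + (y − 22.4)² = 122.77²; (x + 63.8)² + (y − 60.2)² = 135.48².
Subtracting the Site 1 equation from the Site 2 and Site 3 equations removes the quadratic terms:
-96.6 x + 44.8 y = -4644.44
-127.6 x + 120.4 y = -3066.97
Solving the 2×2 system: x ≈ 71.3, y ≈ 50.1 km.
Check against Site 1 (with the unrounded x, y): √(x²+y²) = 87.16 ≈ 87.14 km. ✓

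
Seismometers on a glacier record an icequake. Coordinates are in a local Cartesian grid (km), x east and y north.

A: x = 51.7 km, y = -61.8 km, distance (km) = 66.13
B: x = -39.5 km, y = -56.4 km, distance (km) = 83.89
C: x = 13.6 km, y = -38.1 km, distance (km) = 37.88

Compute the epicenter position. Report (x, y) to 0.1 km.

Circle about each station: (x − 51.7)² + (y + 61.8)² = 66.13²; (x + 39.5)² + (y + 56.4)² = 83.89²; (x − 13.6)² + (y + 38.1)² = 37.88².
Subtracting pairs of circle equations eliminates x²+y² and gives linear equations (the radical axes):
-182.4 x + 10.8 y = -4415.28
-76.2 x + 47.4 y = -1917.28
Solving the 2×2 system: x ≈ 24.1, y ≈ -1.7 km.
Check against A (with the unrounded x, y): √((x − 51.7)²+(y + 61.8)²) = 66.14 ≈ 66.13 km. ✓

(24.1, -1.7)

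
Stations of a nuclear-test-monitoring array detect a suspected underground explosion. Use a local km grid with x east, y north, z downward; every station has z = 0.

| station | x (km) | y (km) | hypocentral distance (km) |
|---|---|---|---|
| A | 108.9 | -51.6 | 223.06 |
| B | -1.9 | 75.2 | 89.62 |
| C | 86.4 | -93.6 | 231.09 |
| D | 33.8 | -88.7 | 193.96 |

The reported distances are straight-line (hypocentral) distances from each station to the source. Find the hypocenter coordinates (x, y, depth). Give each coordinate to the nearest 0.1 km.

Each station gives a sphere (x−x_i)² + (y−y_i)² + z² = d_i² (stations at z=0).
Subtracting the A sphere from B and C: z² cancels, leaving linear equations in x and y:
-221.6 x + 253.6 y = 32860.90
-45.0 x − 84.0 y = -1942.67
Solving: x ≈ -75.522, y ≈ 63.585 km (keep extra digits for the depth step; rounded: -75.5, 63.6).
Then from the A sphere: z² = 223.06² − (x − 108.9)² − (y + 51.6)² with x = -75.522, y = 63.585, so z ≈ 49.767 ≈ 49.8 km.
Check against D (with the unrounded solution): distance 193.96 ≈ 193.96 km. ✓

(-75.5, 63.6, 49.8)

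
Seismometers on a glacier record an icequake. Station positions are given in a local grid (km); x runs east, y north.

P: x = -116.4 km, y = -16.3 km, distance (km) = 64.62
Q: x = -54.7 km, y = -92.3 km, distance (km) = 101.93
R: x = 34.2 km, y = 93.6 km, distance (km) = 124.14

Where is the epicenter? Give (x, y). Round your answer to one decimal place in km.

Circle about each station: (x + 116.4)² + (y + 16.3)² = 64.62²; (x + 54.7)² + (y + 92.3)² = 101.93²; (x − 34.2)² + (y − 93.6)² = 124.14².
Subtracting pairs of circle equations eliminates x²+y² and gives linear equations (the radical axes):
123.4 x − 152.0 y = -8517.25
301.2 x + 219.8 y = -15119.05
Solving the 2×2 system: x ≈ -57.2, y ≈ 9.6 km.

-57.2 km east, 9.6 km north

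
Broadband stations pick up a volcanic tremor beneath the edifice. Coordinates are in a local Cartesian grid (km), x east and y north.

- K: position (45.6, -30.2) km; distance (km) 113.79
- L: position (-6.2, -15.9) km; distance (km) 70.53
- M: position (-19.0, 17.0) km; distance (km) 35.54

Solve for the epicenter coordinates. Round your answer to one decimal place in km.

-37.9 km east, 47.1 km north

Circle about each station: (x − 45.6)² + (y + 30.2)² = 113.79²; (x + 6.2)² + (y + 15.9)² = 70.53²; (x + 19.0)² + (y − 17.0)² = 35.54².
Subtracting pairs of circle equations eliminates x²+y² and gives linear equations (the radical axes):
-103.6 x + 28.6 y = 5273.53
-129.2 x + 94.4 y = 9343.67
Solving the 2×2 system: x ≈ -37.9, y ≈ 47.1 km.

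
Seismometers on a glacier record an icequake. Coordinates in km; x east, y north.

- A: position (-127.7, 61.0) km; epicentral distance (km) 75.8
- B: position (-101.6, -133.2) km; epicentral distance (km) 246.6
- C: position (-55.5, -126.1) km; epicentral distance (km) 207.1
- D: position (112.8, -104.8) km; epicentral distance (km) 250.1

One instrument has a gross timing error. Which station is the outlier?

B

Solve using three stations at a time. Using A, C, D (subtract circle equations pairwise → linear system) gives (x, y) ≈ (-54.6, 81.0).
Distances from that point to each station vs reported:
  A: calculated 75.8 vs reported 75.8 → residual 0.0 km
  B: calculated 219.3 vs reported 246.6 → residual 27.3 km
  C: calculated 207.1 vs reported 207.1 → residual 0.0 km
  D: calculated 250.1 vs reported 250.1 → residual 0.0 km
A, C, D are mutually consistent (residuals ≈ 0); B is off by 27.3 km.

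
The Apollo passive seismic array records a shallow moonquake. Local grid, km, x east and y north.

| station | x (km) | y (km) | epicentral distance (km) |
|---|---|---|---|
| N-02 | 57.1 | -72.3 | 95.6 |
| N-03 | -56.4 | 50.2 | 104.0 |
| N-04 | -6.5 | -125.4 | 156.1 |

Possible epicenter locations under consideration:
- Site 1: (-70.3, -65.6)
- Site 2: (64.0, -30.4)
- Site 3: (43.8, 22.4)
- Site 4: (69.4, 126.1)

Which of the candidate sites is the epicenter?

Site 3

For each candidate, compare |candidate − station| to the reported distance:
Site 1: residuals N-02 32.0, N-03 12.6, N-04 68.7 → max 68.7 km
Site 2: residuals N-02 53.1, N-03 40.9, N-04 37.8 → max 53.1 km
Site 3: residuals N-02 0.0, N-03 0.0, N-04 0.0 → max 0.0 km
Site 4: residuals N-02 103.2, N-03 42.9, N-04 106.6 → max 106.6 km
Only Site 3 has all residuals ≈ 0.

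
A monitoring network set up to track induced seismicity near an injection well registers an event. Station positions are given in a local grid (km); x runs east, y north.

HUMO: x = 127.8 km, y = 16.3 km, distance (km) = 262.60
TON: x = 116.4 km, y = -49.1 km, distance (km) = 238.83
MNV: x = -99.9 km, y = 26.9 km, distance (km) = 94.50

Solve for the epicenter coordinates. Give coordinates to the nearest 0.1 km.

x ≈ -121.9 km, y ≈ -65.0 km

Circle about each station: (x − 127.8)² + (y − 16.3)² = 262.60²; (x − 116.4)² + (y + 49.1)² = 238.83²; (x + 99.9)² + (y − 26.9)² = 94.50².
Subtracting the HUMO equation from the TON and MNV equations removes the quadratic terms:
-22.8 x − 130.8 y = 11280.23
-455.4 x + 21.2 y = 54133.60
Solving the 2×2 system: x ≈ -121.9, y ≈ -65.0 km.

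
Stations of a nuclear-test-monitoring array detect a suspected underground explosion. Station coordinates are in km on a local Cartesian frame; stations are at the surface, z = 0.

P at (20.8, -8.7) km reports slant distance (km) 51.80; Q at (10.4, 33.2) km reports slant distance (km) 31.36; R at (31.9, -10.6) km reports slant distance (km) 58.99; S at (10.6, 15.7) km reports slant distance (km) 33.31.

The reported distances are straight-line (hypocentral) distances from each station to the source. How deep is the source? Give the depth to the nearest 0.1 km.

Each station gives a sphere (x−x_i)² + (y−y_i)² + z² = d_i² (stations at z=0).
Subtracting the P sphere from Q and R: z² cancels, leaving linear equations in x and y:
-20.8 x + 83.8 y = 2401.86
22.2 x − 3.8 y = -174.94
Solving: x ≈ -3.106, y ≈ 27.891 km (keep extra digits for the depth step; rounded: -3.1, 27.9).
Then from the P sphere: z² = 51.80² − (x − 20.8)² − (y + 8.7)² with x = -3.106, y = 27.891, so z ≈ 27.800 ≈ 27.8 km.

27.8 km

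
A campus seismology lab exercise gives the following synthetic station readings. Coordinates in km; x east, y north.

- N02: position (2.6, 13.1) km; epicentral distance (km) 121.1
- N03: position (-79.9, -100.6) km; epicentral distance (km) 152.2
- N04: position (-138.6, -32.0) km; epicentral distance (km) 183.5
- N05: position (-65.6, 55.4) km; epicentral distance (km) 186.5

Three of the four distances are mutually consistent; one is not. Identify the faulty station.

N03

Solve using three stations at a time. Using N02, N04, N05 (subtract circle equations pairwise → linear system) gives (x, y) ≈ (29.8, -104.8).
Distances from that point to each station vs reported:
  N02: calculated 121.0 vs reported 121.1 → residual 0.1 km
  N03: calculated 109.7 vs reported 152.2 → residual 42.5 km
  N04: calculated 183.4 vs reported 183.5 → residual 0.1 km
  N05: calculated 186.4 vs reported 186.5 → residual 0.1 km
N02, N04, N05 are mutually consistent (residuals ≈ 0); N03 is off by 42.5 km.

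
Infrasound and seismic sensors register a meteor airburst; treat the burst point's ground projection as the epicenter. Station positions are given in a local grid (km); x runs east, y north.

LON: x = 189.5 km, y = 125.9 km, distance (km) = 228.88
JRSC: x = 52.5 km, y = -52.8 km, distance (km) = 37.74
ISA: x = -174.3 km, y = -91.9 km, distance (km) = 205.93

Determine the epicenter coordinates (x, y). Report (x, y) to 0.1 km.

Circle about each station: (x − 189.5)² + (y − 125.9)² = 228.88²; (x − 52.5)² + (y + 52.8)² = 37.74²; (x + 174.3)² + (y + 91.9)² = 205.93².
Subtracting pairs of circle equations eliminates x²+y² and gives linear equations (the radical axes):
-274.0 x − 357.4 y = 4744.78
-727.6 x − 435.6 y = -2956.07
Solving the 2×2 system: x ≈ 22.2, y ≈ -30.3 km.
Check against LON (with the unrounded x, y): √((x − 189.5)²+(y − 125.9)²) = 228.88 ≈ 228.88 km. ✓

(22.2, -30.3)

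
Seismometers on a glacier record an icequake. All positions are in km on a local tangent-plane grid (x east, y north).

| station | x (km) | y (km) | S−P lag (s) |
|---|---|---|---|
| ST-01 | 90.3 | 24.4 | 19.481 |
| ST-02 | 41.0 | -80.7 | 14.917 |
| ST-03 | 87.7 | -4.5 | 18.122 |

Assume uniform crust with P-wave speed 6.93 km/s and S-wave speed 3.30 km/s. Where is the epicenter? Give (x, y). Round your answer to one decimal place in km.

Distance from S−P lag: d = Δt · v_P v_S / (v_P − v_S) = Δt · (6.93·3.30)/(6.93−3.30) ≈ 6.3000·Δt.
So d_ST-01 = 122.73, d_ST-02 = 93.98, d_ST-03 = 114.17 km.
Circle about each station: (x − 90.3)² + (y − 24.4)² = 122.73²; (x − 41.0)² + (y + 80.7)² = 93.98²; (x − 87.7)² + (y + 4.5)² = 114.17².
Subtracting the ST-01 equation from the ST-02 and ST-03 equations removes the quadratic terms:
-98.6 x − 210.2 y = 5674.45
-5.2 x − 57.8 y = 989.95
Solving the 2×2 system: x ≈ -26.0, y ≈ -14.8 km.
Check against ST-01 (with the unrounded x, y): √((x − 90.3)²+(y − 24.4)²) = 122.75 ≈ 122.73 km. ✓

-26.0 km east, -14.8 km north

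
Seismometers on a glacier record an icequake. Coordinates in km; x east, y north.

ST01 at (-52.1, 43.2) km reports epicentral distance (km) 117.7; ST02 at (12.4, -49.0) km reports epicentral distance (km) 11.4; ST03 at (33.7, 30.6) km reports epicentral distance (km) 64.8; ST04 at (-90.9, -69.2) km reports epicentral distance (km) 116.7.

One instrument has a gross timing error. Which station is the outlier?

Solve using three stations at a time. Using ST01, ST02, ST04 (subtract circle equations pairwise → linear system) gives (x, y) ≈ (23.7, -46.9).
Distances from that point to each station vs reported:
  ST01: calculated 117.7 vs reported 117.7 → residual 0.0 km
  ST02: calculated 11.4 vs reported 11.4 → residual 0.0 km
  ST03: calculated 78.1 vs reported 64.8 → residual 13.3 km
  ST04: calculated 116.7 vs reported 116.7 → residual 0.0 km
ST01, ST02, ST04 are mutually consistent (residuals ≈ 0); ST03 is off by 13.3 km.

ST03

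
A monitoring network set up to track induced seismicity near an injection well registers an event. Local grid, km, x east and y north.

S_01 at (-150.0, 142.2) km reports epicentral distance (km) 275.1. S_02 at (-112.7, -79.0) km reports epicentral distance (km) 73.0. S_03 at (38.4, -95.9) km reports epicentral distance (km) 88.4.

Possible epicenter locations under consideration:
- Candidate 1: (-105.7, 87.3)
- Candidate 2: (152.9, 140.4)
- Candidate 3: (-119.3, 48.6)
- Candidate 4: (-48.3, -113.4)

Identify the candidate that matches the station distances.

Candidate 4

For each candidate, compare |candidate − station| to the reported distance:
Candidate 1: residuals S_01 204.6, S_02 93.4, S_03 144.7 → max 204.6 km
Candidate 2: residuals S_01 27.8, S_02 271.5, S_03 174.2 → max 271.5 km
Candidate 3: residuals S_01 176.6, S_02 54.8, S_03 125.5 → max 176.6 km
Candidate 4: residuals S_01 0.0, S_02 0.0, S_03 0.0 → max 0.0 km
Only Candidate 4 has all residuals ≈ 0.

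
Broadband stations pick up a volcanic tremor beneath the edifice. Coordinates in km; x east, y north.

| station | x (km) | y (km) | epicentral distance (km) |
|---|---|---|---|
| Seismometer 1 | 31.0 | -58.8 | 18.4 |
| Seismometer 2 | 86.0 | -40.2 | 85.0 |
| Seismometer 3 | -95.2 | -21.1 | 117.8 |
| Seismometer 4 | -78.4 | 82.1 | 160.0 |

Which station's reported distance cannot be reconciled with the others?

Solve using three stations at a time. Using Seismometer 1, Seismometer 3, Seismometer 4 (subtract circle equations pairwise → linear system) gives (x, y) ≈ (20.4, -43.7).
Distances from that point to each station vs reported:
  Seismometer 1: calculated 18.4 vs reported 18.4 → residual 0.0 km
  Seismometer 2: calculated 65.7 vs reported 85.0 → residual 19.3 km
  Seismometer 3: calculated 117.8 vs reported 117.8 → residual 0.0 km
  Seismometer 4: calculated 160.0 vs reported 160.0 → residual 0.0 km
Seismometer 1, Seismometer 3, Seismometer 4 are mutually consistent (residuals ≈ 0); Seismometer 2 is off by 19.3 km.

Seismometer 2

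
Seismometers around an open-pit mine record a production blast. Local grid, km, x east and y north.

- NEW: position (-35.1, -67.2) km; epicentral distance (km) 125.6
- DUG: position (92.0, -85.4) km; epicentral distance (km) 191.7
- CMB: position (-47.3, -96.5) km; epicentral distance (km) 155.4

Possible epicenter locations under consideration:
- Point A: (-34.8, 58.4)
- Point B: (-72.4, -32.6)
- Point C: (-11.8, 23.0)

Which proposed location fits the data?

Point A

For each candidate, compare |candidate − station| to the reported distance:
Point A: residuals NEW 0.0, DUG 0.0, CMB 0.0 → max 0.0 km
Point B: residuals NEW 74.7, DUG 19.0, CMB 86.7 → max 86.7 km
Point C: residuals NEW 32.4, DUG 41.6, CMB 30.7 → max 41.6 km
Only Point A has all residuals ≈ 0.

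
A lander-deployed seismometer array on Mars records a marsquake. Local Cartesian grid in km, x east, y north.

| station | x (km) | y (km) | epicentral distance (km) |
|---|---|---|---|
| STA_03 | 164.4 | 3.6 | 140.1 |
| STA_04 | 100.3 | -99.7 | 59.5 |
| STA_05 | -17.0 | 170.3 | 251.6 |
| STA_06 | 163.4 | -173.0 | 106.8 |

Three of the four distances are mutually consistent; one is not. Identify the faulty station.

STA_06

Solve using three stations at a time. Using STA_03, STA_04, STA_05 (subtract circle equations pairwise → linear system) gives (x, y) ≈ (47.1, -73.0).
Distances from that point to each station vs reported:
  STA_03: calculated 140.1 vs reported 140.1 → residual 0.0 km
  STA_04: calculated 59.5 vs reported 59.5 → residual 0.0 km
  STA_05: calculated 251.6 vs reported 251.6 → residual 0.0 km
  STA_06: calculated 153.4 vs reported 106.8 → residual 46.6 km
STA_03, STA_04, STA_05 are mutually consistent (residuals ≈ 0); STA_06 is off by 46.6 km.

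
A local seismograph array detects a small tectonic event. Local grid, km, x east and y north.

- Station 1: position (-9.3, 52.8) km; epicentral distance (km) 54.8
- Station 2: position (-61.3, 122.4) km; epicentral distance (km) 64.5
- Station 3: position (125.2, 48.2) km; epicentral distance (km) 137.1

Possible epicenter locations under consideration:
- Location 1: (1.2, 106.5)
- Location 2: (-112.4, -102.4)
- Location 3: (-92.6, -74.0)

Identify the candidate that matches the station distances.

Location 1

For each candidate, compare |candidate − station| to the reported distance:
Location 1: residuals Station 1 0.1, Station 2 0.0, Station 3 0.1 → max 0.1 km
Location 2: residuals Station 1 131.5, Station 2 166.0, Station 3 144.2 → max 166.0 km
Location 3: residuals Station 1 96.9, Station 2 134.4, Station 3 112.6 → max 134.4 km
Only Location 1 has all residuals ≈ 0.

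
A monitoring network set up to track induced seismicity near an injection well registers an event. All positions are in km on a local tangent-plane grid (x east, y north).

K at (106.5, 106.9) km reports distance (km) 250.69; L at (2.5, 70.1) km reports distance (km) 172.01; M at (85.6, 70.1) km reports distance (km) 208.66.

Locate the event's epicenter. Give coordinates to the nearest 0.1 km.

x ≈ -39.9 km, y ≈ -96.6 km

Circle about each station: (x − 106.5)² + (y − 106.9)² = 250.69²; (x − 2.5)² + (y − 70.1)² = 172.01²; (x − 85.6)² + (y − 70.1)² = 208.66².
Subtracting the K equation from the L and M equations removes the quadratic terms:
-208.0 x − 73.6 y = 15408.44
-41.8 x − 73.6 y = 8777.99
Solving the 2×2 system: x ≈ -39.9, y ≈ -96.6 km.
Check against K (with the unrounded x, y): √((x − 106.5)²+(y − 106.9)²) = 250.69 ≈ 250.69 km. ✓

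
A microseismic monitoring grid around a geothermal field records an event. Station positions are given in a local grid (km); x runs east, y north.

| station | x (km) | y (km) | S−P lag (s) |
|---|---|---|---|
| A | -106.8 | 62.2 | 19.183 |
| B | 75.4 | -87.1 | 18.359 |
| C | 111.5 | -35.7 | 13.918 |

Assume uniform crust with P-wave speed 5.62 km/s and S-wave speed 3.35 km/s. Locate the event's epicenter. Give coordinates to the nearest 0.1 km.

Distance from S−P lag: d = Δt · v_P v_S / (v_P − v_S) = Δt · (5.62·3.35)/(5.62−3.35) ≈ 8.2938·Δt.
So d_A = 159.10, d_B = 152.27, d_C = 115.43 km.
Circle about each station: (x + 106.8)² + (y − 62.2)² = 159.10²; (x − 75.4)² + (y + 87.1)² = 152.27²; (x − 111.5)² + (y + 35.7)² = 115.43².
Subtracting pairs of circle equations eliminates x²+y² and gives linear equations (the radical axes):
364.4 x − 298.6 y = 123.15
436.6 x − 195.8 y = 10420.39
Solving the 2×2 system: x ≈ 52.3, y ≈ 63.4 km.

(52.3, 63.4)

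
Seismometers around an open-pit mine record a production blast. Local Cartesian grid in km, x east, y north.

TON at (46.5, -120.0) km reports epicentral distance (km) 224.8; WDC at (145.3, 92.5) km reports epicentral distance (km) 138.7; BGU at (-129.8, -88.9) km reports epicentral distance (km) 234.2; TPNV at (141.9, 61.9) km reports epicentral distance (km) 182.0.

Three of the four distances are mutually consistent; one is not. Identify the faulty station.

Solve using three stations at a time. Using TON, WDC, BGU (subtract circle equations pairwise → linear system) gives (x, y) ≈ (6.9, 101.3).
Distances from that point to each station vs reported:
  TON: calculated 224.8 vs reported 224.8 → residual 0.0 km
  WDC: calculated 138.7 vs reported 138.7 → residual 0.0 km
  BGU: calculated 234.2 vs reported 234.2 → residual 0.0 km
  TPNV: calculated 140.6 vs reported 182.0 → residual 41.4 km
TON, WDC, BGU are mutually consistent (residuals ≈ 0); TPNV is off by 41.4 km.

TPNV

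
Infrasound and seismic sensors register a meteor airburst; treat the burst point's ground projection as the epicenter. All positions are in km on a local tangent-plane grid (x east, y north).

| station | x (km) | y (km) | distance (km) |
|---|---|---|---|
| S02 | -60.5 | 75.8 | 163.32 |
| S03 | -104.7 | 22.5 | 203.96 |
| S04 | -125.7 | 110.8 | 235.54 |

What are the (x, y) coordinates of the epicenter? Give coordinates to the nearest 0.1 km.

Circle about each station: (x + 60.5)² + (y − 75.8)² = 163.32²; (x + 104.7)² + (y − 22.5)² = 203.96²; (x + 125.7)² + (y − 110.8)² = 235.54².
Subtracting pairs of circle equations eliminates x²+y² and gives linear equations (the radical axes):
-88.4 x − 106.6 y = -12863.81
-130.4 x + 70.0 y = -10134.43
Solving the 2×2 system: x ≈ 98.6, y ≈ 38.9 km.

x ≈ 98.6 km, y ≈ 38.9 km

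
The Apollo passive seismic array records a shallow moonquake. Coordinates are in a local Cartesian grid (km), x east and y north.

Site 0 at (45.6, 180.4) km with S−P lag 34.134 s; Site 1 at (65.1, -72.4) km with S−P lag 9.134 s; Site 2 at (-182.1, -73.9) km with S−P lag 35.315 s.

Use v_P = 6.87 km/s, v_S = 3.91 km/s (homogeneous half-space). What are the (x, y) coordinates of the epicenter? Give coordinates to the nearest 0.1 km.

135.6 km east, -116.0 km north

Distance from S−P lag: d = Δt · v_P v_S / (v_P − v_S) = Δt · (6.87·3.91)/(6.87−3.91) ≈ 9.0749·Δt.
So d_Site 0 = 309.76, d_Site 1 = 82.89, d_Site 2 = 320.48 km.
Circle about each station: (x − 45.6)² + (y − 180.4)² = 309.76²; (x − 65.1)² + (y + 72.4)² = 82.89²; (x + 182.1)² + (y + 73.9)² = 320.48².
Subtracting the Site 0 equation from the Site 1 and Site 2 equations removes the quadratic terms:
39.0 x − 505.6 y = 63936.76
-455.4 x − 508.6 y = -2758.07
Solving the 2×2 system: x ≈ 135.6, y ≈ -116.0 km.
Check against Site 0 (with the unrounded x, y): √((x − 45.6)²+(y − 180.4)²) = 309.76 ≈ 309.76 km. ✓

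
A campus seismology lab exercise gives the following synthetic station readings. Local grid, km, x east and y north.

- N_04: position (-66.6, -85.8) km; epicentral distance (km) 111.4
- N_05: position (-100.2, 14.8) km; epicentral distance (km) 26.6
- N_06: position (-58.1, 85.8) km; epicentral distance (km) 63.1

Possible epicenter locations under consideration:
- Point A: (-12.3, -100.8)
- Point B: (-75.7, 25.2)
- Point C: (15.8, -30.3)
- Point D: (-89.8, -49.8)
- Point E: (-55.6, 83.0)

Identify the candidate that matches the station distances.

For each candidate, compare |candidate − station| to the reported distance:
Point A: residuals N_04 55.1, N_05 118.6, N_06 129.0 → max 129.0 km
Point B: residuals N_04 0.0, N_05 0.0, N_06 0.0 → max 0.0 km
Point C: residuals N_04 12.1, N_05 97.9, N_06 74.5 → max 97.9 km
Point D: residuals N_04 68.6, N_05 38.8, N_06 76.2 → max 76.2 km
Point E: residuals N_04 57.8, N_05 54.9, N_06 59.3 → max 59.3 km
Only Point B has all residuals ≈ 0.

Point B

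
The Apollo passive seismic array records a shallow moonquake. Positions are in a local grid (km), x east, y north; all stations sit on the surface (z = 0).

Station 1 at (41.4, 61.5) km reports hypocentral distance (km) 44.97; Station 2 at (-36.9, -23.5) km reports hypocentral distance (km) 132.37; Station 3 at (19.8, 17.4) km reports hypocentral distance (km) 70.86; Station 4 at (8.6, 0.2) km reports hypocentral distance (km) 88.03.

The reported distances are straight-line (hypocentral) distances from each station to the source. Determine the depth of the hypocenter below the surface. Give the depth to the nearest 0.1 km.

depth ≈ 42.8 km

Each station gives a sphere (x−x_i)² + (y−y_i)² + z² = d_i² (stations at z=0).
Subtracting the Station 1 sphere from Station 2 and Station 3: z² cancels, leaving linear equations in x and y:
-156.6 x − 170.0 y = -19081.87
-43.2 x − 88.2 y = -7800.25
Solving: x ≈ 55.190, y ≈ 61.406 km (keep extra digits for the depth step; rounded: 55.2, 61.4).
Then from the Station 1 sphere: z² = 44.97² − (x − 41.4)² − (y − 61.5)² with x = 55.190, y = 61.406, so z ≈ 42.803 ≈ 42.8 km.
Check against Station 4 (with the unrounded solution): distance 88.03 ≈ 88.03 km. ✓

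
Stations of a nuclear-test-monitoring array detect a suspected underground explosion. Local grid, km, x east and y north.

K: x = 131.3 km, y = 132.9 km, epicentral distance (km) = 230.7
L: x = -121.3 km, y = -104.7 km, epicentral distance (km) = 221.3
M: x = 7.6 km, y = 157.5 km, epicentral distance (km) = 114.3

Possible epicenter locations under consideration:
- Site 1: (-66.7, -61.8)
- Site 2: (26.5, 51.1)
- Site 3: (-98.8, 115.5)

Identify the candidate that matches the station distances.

Site 3

For each candidate, compare |candidate − station| to the reported distance:
Site 1: residuals K 47.0, L 151.9, M 117.2 → max 151.9 km
Site 2: residuals K 97.8, L 6.5, M 6.2 → max 97.8 km
Site 3: residuals K 0.1, L 0.0, M 0.1 → max 0.1 km
Only Site 3 has all residuals ≈ 0.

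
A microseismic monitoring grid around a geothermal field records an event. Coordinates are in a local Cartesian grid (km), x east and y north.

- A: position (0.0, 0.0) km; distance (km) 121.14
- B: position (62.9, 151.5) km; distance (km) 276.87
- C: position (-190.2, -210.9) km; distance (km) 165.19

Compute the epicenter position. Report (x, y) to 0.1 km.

(-93.6, -76.9)

Circle about each station: x² + y² = 121.14²; (x − 62.9)² + (y − 151.5)² = 276.87²; (x + 190.2)² + (y + 210.9)² = 165.19².
Subtracting the A equation from the B and C equations removes the quadratic terms:
125.8 x + 303.0 y = -35073.44
-380.4 x − 421.8 y = 68042.01
Solving the 2×2 system: x ≈ -93.6, y ≈ -76.9 km.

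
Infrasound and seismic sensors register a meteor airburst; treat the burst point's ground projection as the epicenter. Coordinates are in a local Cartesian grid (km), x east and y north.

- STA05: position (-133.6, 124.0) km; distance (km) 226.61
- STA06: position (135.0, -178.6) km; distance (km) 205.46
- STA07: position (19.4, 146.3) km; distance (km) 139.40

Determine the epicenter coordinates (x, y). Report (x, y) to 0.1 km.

Circle about each station: (x + 133.6)² + (y − 124.0)² = 226.61²; (x − 135.0)² + (y + 178.6)² = 205.46²; (x − 19.4)² + (y − 146.3)² = 139.40².
Subtracting pairs of circle equations eliminates x²+y² and gives linear equations (the radical axes):
537.2 x − 605.2 y = 26036.28
306.0 x + 44.6 y = 20474.82
Solving the 2×2 system: x ≈ 64.8, y ≈ 14.5 km.
Check against STA05 (with the unrounded x, y): √((x + 133.6)²+(y − 124.0)²) = 226.61 ≈ 226.61 km. ✓

(64.8, 14.5)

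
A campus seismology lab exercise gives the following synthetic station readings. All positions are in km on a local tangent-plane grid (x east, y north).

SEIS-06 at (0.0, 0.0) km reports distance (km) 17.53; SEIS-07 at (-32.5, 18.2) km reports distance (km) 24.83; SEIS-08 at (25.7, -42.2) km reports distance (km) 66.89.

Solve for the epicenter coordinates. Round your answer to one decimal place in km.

Circle about each station: x² + y² = 17.53²; (x + 32.5)² + (y − 18.2)² = 24.83²; (x − 25.7)² + (y + 42.2)² = 66.89².
Subtracting pairs of circle equations eliminates x²+y² and gives linear equations (the radical axes):
-65.0 x + 36.4 y = 1078.26
51.4 x − 84.4 y = -1725.64
Solving the 2×2 system: x ≈ -7.8, y ≈ 15.7 km.
Check against SEIS-06 (with the unrounded x, y): √(x²+y²) = 17.53 ≈ 17.53 km. ✓

(-7.8, 15.7)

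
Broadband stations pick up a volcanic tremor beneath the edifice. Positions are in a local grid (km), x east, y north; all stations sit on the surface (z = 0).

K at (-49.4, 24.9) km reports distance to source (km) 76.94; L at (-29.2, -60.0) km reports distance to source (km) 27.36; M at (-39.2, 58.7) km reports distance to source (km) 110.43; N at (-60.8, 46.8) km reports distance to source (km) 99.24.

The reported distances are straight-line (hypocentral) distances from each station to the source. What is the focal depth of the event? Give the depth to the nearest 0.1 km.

Each station gives a sphere (x−x_i)² + (y−y_i)² + z² = d_i² (stations at z=0).
Subtracting the K sphere from L and M: z² cancels, leaving linear equations in x and y:
40.4 x − 169.8 y = 6563.46
20.4 x + 67.6 y = -4353.06
Solving: x ≈ -47.694, y ≈ -50.002 km (keep extra digits for the depth step; rounded: -47.7, -50.0).
Then from the K sphere: z² = 76.94² − (x + 49.4)² − (y − 24.9)² with x = -47.694, y = -50.002, so z ≈ 17.508 ≈ 17.5 km.
Check against N (with the unrounded solution): distance 99.24 ≈ 99.24 km. ✓

z ≈ 17.5 km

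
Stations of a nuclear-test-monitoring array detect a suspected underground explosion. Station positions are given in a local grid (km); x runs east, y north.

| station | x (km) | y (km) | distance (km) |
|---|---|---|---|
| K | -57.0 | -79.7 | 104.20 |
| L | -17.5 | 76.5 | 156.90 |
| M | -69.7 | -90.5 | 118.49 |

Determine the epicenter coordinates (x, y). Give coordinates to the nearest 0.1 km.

(46.4, -66.8)

Circle about each station: (x + 57.0)² + (y + 79.7)² = 104.20²; (x + 17.5)² + (y − 76.5)² = 156.90²; (x + 69.7)² + (y + 90.5)² = 118.49².
Subtracting the K equation from the L and M equations removes the quadratic terms:
79.0 x + 312.4 y = -17202.56
-25.4 x − 21.6 y = 265.01
Solving the 2×2 system: x ≈ 46.4, y ≈ -66.8 km.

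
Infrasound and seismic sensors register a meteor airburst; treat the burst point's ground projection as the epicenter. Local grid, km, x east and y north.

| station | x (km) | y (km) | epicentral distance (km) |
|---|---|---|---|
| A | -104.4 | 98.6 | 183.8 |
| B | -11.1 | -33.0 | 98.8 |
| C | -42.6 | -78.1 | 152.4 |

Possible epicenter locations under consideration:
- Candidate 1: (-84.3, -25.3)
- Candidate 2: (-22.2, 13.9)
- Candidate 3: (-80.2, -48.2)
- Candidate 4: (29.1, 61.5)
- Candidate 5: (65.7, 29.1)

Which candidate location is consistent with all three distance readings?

For each candidate, compare |candidate − station| to the reported distance:
Candidate 1: residuals A 58.3, B 25.2, C 85.1 → max 85.1 km
Candidate 2: residuals A 65.8, B 50.6, C 58.2 → max 65.8 km
Candidate 3: residuals A 35.0, B 28.0, C 104.4 → max 104.4 km
Candidate 4: residuals A 45.2, B 3.9, C 4.5 → max 45.2 km
Candidate 5: residuals A 0.0, B 0.0, C 0.0 → max 0.0 km
Only Candidate 5 has all residuals ≈ 0.

Candidate 5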